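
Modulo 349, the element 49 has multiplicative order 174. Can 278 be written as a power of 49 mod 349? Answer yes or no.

no

278 ∈ ⟨49⟩ iff 278^174 ≡ 1 (mod 349), since |⟨49⟩| = 174.
278^174 mod 349 = 348.
Since 348 ≠ 1, 278 does not lie in the subgroup.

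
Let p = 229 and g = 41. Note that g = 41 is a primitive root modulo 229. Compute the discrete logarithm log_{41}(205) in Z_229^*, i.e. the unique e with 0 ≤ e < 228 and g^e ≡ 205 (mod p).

Baby-step giant-step with m = ceil(sqrt(228)) = 16.
Baby table (41^j mod 229 for j=0..15):
  0:1  1:41  2:78  3:221  4:130  5:63  6:64  7:105
  8:183  9:175  10:76  11:139  12:203  13:79  14:33  15:208
Giant step factor: 41^(-16) ≡ 25 (mod 229).
Scan 205·25^i mod 229 for i = 0, 1, …:
  i=0: 205   i=1: 87   i=2: 114   i=3: 102
  i=4: 31   i=5: 88   i=6: 139
Match at i=6, j=11: e = 6·16 + 11 = 107.

107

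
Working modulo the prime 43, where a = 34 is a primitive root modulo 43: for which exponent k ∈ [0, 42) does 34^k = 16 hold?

Baby-step giant-step with m = ceil(sqrt(42)) = 7.
Baby table (34^j mod 43 for j=0..6):
  0:1  1:34  2:38  3:2  4:25  5:33  6:4
Giant step factor: 34^(-7) ≡ 37 (mod 43).
Scan 16·37^i mod 43 for i = 0, 1, …:
  i=0: 16   i=1: 33
Match at i=1, j=5: k = 1·7 + 5 = 12.

12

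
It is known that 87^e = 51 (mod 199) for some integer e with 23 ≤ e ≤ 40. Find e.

Compute 87^23 mod 199 = 71, then multiply by 87 repeatedly:
  87^23=71  87^24=8  87^25=99  87^26=56  87^27=96
  87^28=193  87^29=75  87^30=157  87^31=127  87^32=104
  87^33=93  87^34=131  87^35=54  87^36=121  87^37=179
  87^38=51
Found 51 at exponent 38.

38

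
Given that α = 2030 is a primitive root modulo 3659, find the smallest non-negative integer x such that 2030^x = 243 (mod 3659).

514

Baby-step giant-step with m = ceil(sqrt(3658)) = 61.
Baby table (2030^j mod 3659 for j=0..60):
  0:1  1:2030  2:866  3:1660  4:3520  5:3232  6:373  7:3436
  8:1026  9:809  10:3038  11:1725  12:87  13:978  14:2162  15:1719
  16:2543  17:3100  18:3179  19:2553  20:1446  21:862  22:858  23:56
  24:251  25:929  26:1485  27:3193  28:1701  29:2593  30:2148  31:2571
  32:1396  33:1814  34:1466  35:1213  36:3542  37:325  38:1130  39:3366
  40:1627  41:2392  42:267  43:478  44:705  45:481  46:3136  47:3079
  48:798  49:2662  50:3176  51:122  52:2507  53:3200  54:1275  55:1337
  56:2791  57:1598  58:2066  59:766  60:3564
Giant step factor: 2030^(-61) ≡ 1308 (mod 3659).
Scan 243·1308^i mod 3659 for i = 0, 1, …:
  i=0: 243   i=1: 3170   i=2: 713   i=3: 3218
  i=4: 1294   i=5: 2094   i=6: 2020   i=7: 362
  i=8: 1485
Match at i=8, j=26: x = 8·61 + 26 = 514.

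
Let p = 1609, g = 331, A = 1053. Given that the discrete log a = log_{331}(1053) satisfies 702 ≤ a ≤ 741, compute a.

736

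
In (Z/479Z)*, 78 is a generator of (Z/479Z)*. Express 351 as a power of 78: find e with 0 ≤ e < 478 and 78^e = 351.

199

Baby-step giant-step with m = ceil(sqrt(478)) = 22.
Baby table (78^j mod 479 for j=0..21):
  0:1  1:78  2:336  3:342  4:331  5:431  6:88  7:158
  8:349  9:398  10:388  11:87  12:80  13:13  14:56  15:57
  16:135  17:471  18:334  19:186  20:138  21:226
Giant step factor: 78^(-22) ≡ 121 (mod 479).
Scan 351·121^i mod 479 for i = 0, 1, …:
  i=0: 351   i=1: 319   i=2: 279   i=3: 229
  i=4: 406   i=5: 268   i=6: 335   i=7: 299
  i=8: 254   i=9: 78
Match at i=9, j=1: e = 9·22 + 1 = 199.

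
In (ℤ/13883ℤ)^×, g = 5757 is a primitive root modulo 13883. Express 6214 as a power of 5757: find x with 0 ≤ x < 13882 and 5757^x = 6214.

7989

Baby-step giant-step with m = ceil(sqrt(13882)) = 118.
Baby table (5757^j mod 13883 for j=0..117):
  0:1  1:5757  2:4328  3:10194  4:3417  5:13341  6:3381  7:451
  8:286  9:8308  10:2221  11:54  12:5452  13:11584  14:9039  15:4039
  16:12381  17:2095  18:10471  19:1561  20:4376  21:8870  22:2916  23:2865
  24:801  25:2201  26:9861  27:2190  28:2066  29:10114  30:996  31:293
  32:6958  33:4751  34:1997  35:1605  36:7790  37:4940  38:7196  39:500
  40:4719  41:12135  42:1939  43:891  44:6660  45:10657  46:3372  47:4170
  48:2983  49:13743  50:13117  51:4932  52:2789  53:7525  54:6465  55:12565
  56:6275  57:1609  58:3052  59:8369  60:6323  61:285  62:2551  63:11776
  64:3743  65:2035  66:12126  67:5658  68:3588  69:12095  70:7670  71:8250
  72:1507  73:12807  74:11169  75:7760  76:12709  77:2303  78:106  79:13273
  80:629  81:11573  82:1244  83:11963  84:11311  85:6157  86:2550  87:6019
  88:13298  89:5724  90:8709  91:6200  92:207  93:11644  94:7384  95:13825
  96:13169  97:12753  98:5717  99:10059  100:3670  101:12147  102:1608  103:11178
  104:4041  105:10012  106:10751  107:3093  108:8395  109:3292  110:1749  111:3818
  112:3437  113:3534  114:6643  115:9969  116:13094  117:11351
Giant step factor: 5757^(-118) ≡ 7854 (mod 13883).
Scan 6214·7854^i mod 13883 for i = 0, 1, …:
  i=0: 6214   i=1: 6011   i=2: 8194   i=3: 7971
  i=4: 5787   i=5: 12039   i=6: 11076   i=7: 26
  i=8: 9842   i=9: 12407     …   i=66: 1177
  i=67: 11963
Match at i=67, j=83: x = 67·118 + 83 = 7989.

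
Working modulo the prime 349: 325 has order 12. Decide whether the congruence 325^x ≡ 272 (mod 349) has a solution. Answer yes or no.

272 ∈ ⟨325⟩ iff 272^12 ≡ 1 (mod 349), since |⟨325⟩| = 12.
272^12 mod 349 = 257.
Since 257 ≠ 1, 272 does not lie in the subgroup.

no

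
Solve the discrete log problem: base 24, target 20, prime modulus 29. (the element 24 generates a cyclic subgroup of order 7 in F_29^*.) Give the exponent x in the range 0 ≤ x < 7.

Successive powers of 24 modulo 29:
  24^0=1  24^1=24  24^2=25  24^3=20
So 24^3 ≡ 20 (mod 29), giving x = 3.

3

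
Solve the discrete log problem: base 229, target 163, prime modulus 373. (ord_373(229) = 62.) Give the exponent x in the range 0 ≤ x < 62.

28

Successive powers of 229 modulo 373:
  229^0=1  229^1=229  229^2=221  229^3=254  229^4=351  229^5=184
  229^6=360  229^7=7  229^8=111  229^9=55  229^10=286  229^11=219
  229^12=169  229^13=282  229^14=49  229^15=31  229^16=12  229^17=137
  229^18=41  229^19=64  229^20=109  229^21=343  229^22=217  229^23=84
  229^24=213  229^25=287  229^26=75  229^27=17  229^28=163
So 229^28 ≡ 163 (mod 373), giving x = 28.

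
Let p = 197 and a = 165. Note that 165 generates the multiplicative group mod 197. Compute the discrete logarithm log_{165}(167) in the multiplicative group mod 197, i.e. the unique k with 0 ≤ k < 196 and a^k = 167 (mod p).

15

Successive powers of 165 modulo 197:
  165^0=1  165^1=165  165^2=39  165^3=131  165^4=142  165^5=184
  165^6=22  165^7=84  165^8=70  165^9=124  165^10=169  165^11=108
  165^12=90  165^13=75  165^14=161  165^15=167
So 165^15 ≡ 167 (mod 197), giving k = 15.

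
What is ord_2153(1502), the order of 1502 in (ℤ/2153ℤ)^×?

2152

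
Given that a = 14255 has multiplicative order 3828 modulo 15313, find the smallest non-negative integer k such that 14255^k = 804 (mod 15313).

3757

Baby-step giant-step with m = ceil(sqrt(3828)) = 62.
Baby table (14255^j mod 15313 for j=0..61):
  0:1  1:14255  2:1515  3:4995  4:13588  5:2803  6:5148  7:4844
  8:4903  9:3733  10:1240  11:4998  12:10414  13:7348  14:4820  15:14982
  16:13312  17:3864  18:459  19:4394  20:6300  21:11068  22:4501  23:285
  24:4730  25:3011  26:14779  27:13704  28:2579  29:12445  30:2370  31:3872
  32:7308  33:1201  34:321  35:12581  36:11612  37:10843  38:12856  39:11609
  40:14017  41:8311  42:11937  43:3879  44:15215  45:11806  46:4660  47:506
  48:607  49:940  50:825  51:15304  52:9522  53:1678  54:984  55:212
  56:5399  57:14920  58:2343  59:1812  60:12342  61:4153
Giant step factor: 14255^(-62) ≡ 15297 (mod 15313).
Scan 804·15297^i mod 15313 for i = 0, 1, …:
  i=0: 804   i=1: 2449   i=2: 6755   i=3: 14424
  i=4: 14224   i=5: 2111   i=6: 12163   i=7: 4461
  i=8: 5189   i=9: 8854     …   i=59: 9850
  i=60: 10843
Match at i=60, j=37: k = 60·62 + 37 = 3757.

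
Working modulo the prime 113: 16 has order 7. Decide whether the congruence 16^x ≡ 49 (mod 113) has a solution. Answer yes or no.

yes

49 ∈ ⟨16⟩ iff 49^7 ≡ 1 (mod 113), since |⟨16⟩| = 7.
49^7 mod 113 = 1.
Since 1 = 1, 49 lies in the subgroup.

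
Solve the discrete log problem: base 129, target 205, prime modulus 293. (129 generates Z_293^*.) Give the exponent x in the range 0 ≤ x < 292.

Baby-step giant-step with m = ceil(sqrt(292)) = 18.
Baby table (129^j mod 293 for j=0..17):
  0:1  1:129  2:233  3:171  4:84  5:288  6:234  7:7
  8:24  9:166  10:25  11:2  12:258  13:173  14:49  15:168
  16:283  17:175
Giant step factor: 129^(-18) ≡ 21 (mod 293).
Scan 205·21^i mod 293 for i = 0, 1, …:
  i=0: 205   i=1: 203   i=2: 161   i=3: 158
  i=4: 95   i=5: 237   i=6: 289   i=7: 209
  i=8: 287   i=9: 167     …   i=14: 53
  i=15: 234
Match at i=15, j=6: x = 15·18 + 6 = 276.

276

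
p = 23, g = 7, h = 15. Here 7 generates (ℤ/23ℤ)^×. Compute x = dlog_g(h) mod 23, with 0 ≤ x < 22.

9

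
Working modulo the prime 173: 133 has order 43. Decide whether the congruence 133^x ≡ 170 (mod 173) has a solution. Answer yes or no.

170 ∈ ⟨133⟩ iff 170^43 ≡ 1 (mod 173), since |⟨133⟩| = 43.
170^43 mod 173 = 80.
Since 80 ≠ 1, 170 does not lie in the subgroup.

no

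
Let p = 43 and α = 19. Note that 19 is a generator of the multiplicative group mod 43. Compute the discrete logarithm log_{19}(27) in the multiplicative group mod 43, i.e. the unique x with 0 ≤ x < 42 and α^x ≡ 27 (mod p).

Baby-step giant-step with m = ceil(sqrt(42)) = 7.
Baby table (19^j mod 43 for j=0..6):
  0:1  1:19  2:17  3:22  4:31  5:30  6:11
Giant step factor: 19^(-7) ≡ 7 (mod 43).
Scan 27·7^i mod 43 for i = 0, 1, …:
  i=0: 27   i=1: 17
Match at i=1, j=2: x = 1·7 + 2 = 9.

9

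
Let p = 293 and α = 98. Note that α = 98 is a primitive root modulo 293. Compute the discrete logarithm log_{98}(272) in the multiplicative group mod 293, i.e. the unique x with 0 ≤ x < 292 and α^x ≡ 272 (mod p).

192

Baby-step giant-step with m = ceil(sqrt(292)) = 18.
Baby table (98^j mod 293 for j=0..17):
  0:1  1:98  2:228  3:76  4:123  5:41  6:209  7:265
  8:186  9:62  10:216  11:72  12:24  13:8  14:198  15:66
  16:22  17:105
Giant step factor: 98^(-18) ≡ 67 (mod 293).
Scan 272·67^i mod 293 for i = 0, 1, …:
  i=0: 272   i=1: 58   i=2: 77   i=3: 178
  i=4: 206   i=5: 31   i=6: 26   i=7: 277
  i=8: 100   i=9: 254   i=10: 24
Match at i=10, j=12: x = 10·18 + 12 = 192.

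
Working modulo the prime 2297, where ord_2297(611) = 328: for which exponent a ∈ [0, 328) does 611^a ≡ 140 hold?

3

Successive powers of 611 modulo 2297:
  611^0=1  611^1=611  611^2=1207  611^3=140
So 611^3 ≡ 140 (mod 2297), giving a = 3.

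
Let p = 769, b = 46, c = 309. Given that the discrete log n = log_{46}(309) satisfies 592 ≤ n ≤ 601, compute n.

Compute 46^592 mod 769 = 455, then multiply by 46 repeatedly:
  46^592=455  46^593=167  46^594=761  46^595=401  46^596=759
  46^597=309
Found 309 at exponent 597.

597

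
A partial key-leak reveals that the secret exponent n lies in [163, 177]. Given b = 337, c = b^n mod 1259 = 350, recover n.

Compute 337^163 mod 1259 = 725, then multiply by 337 repeatedly:
  337^163=725  337^164=79  337^165=184  337^166=317  337^167=1073
  337^168=268  337^169=927  337^170=167  337^171=883  337^172=447
  337^173=818  337^174=1204  337^175=350
Found 350 at exponent 175.

175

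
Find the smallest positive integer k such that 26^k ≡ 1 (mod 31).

6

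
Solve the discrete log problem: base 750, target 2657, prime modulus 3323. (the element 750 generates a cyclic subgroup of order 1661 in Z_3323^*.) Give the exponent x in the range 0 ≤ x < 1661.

Baby-step giant-step with m = ceil(sqrt(1661)) = 41.
Baby table (750^j mod 3323 for j=0..40):
  0:1  1:750  2:913  3:212  4:2819  5:822  6:1745  7:2811
  8:1468  9:1087  10:1115  11:2177  12:1157  13:447  14:2950  15:2705
  16:1720  17:676  18:1904  19:2433  20:423  21:1565  22:731  23:3278
  24:2803  25:2114  26:429  27:2742  28:2886  29:1227  30:3102  31:400
  32:930  33:2993  34:1725  35:1103  36:3146  37:170  38:1226  39:2352
  40:2810
Giant step factor: 750^(-41) ≡ 921 (mod 3323).
Scan 2657·921^i mod 3323 for i = 0, 1, …:
  i=0: 2657   i=1: 1369   i=2: 1432   i=3: 2964
  i=4: 1661   i=5: 1201   i=6: 2885   i=7: 2008
  i=8: 1780   i=9: 1141     …   i=25: 1321
  i=26: 423
Match at i=26, j=20: x = 26·41 + 20 = 1086.

1086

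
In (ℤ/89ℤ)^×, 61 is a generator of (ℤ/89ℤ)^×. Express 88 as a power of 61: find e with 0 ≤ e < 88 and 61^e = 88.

44

Baby-step giant-step with m = ceil(sqrt(88)) = 10.
Baby table (61^j mod 89 for j=0..9):
  0:1  1:61  2:72  3:31  4:22  5:7  6:71  7:59
  8:39  9:65
Giant step factor: 61^(-10) ≡ 20 (mod 89).
Scan 88·20^i mod 89 for i = 0, 1, …:
  i=0: 88   i=1: 69   i=2: 45   i=3: 10
  i=4: 22
Match at i=4, j=4: e = 4·10 + 4 = 44.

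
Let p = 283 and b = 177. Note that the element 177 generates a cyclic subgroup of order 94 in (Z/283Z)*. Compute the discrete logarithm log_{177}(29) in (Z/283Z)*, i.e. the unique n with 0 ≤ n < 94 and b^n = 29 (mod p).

70

Baby-step giant-step with m = ceil(sqrt(94)) = 10.
Baby table (177^j mod 283 for j=0..9):
  0:1  1:177  2:199  3:131  4:264  5:33  6:181  7:58
  8:78  9:222
Giant step factor: 177^(-10) ≡ 204 (mod 283).
Scan 29·204^i mod 283 for i = 0, 1, …:
  i=0: 29   i=1: 256   i=2: 152   i=3: 161
  i=4: 16   i=5: 151   i=6: 240   i=7: 1
Match at i=7, j=0: n = 7·10 + 0 = 70.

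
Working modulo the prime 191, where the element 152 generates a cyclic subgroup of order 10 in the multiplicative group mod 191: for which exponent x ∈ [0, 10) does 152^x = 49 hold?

Successive powers of 152 modulo 191:
  152^0=1  152^1=152  152^2=184  152^3=82  152^4=49
So 152^4 ≡ 49 (mod 191), giving x = 4.

4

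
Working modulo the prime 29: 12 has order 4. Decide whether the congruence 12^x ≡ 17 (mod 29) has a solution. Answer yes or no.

⟨12⟩ has order 4; its elements mod 29 are {1, 12, 17, 28}.
17 is in this set.

yes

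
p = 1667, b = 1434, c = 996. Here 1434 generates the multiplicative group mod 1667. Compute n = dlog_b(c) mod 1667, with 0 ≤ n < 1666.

1011

Baby-step giant-step with m = ceil(sqrt(1666)) = 41.
Baby table (1434^j mod 1667 for j=0..40):
  0:1  1:1434  2:945  3:1526  4:1180  5:115  6:1544  7:320
  8:455  9:673  10:1556  11:858  12:126  13:648  14:713  15:571
  16:317  17:1154  18:1172  19:312  20:652  21:1448  22:1017  23:1420
  24:873  25:1632  26:1487  27:265  28:1601  29:375  30:976  31:971
  32:469  33:745  34:1450  35:551  36:1643  37:591  38:658  39:50
  40:19
Giant step factor: 1434^(-41) ≡ 485 (mod 1667).
Scan 996·485^i mod 1667 for i = 0, 1, …:
  i=0: 996   i=1: 1297   i=2: 586   i=3: 820
  i=4: 954   i=5: 931   i=6: 1445   i=7: 685
  i=8: 492   i=9: 239     …   i=23: 413
  i=24: 265
Match at i=24, j=27: n = 24·41 + 27 = 1011.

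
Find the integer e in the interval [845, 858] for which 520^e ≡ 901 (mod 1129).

Compute 520^845 mod 1129 = 156, then multiply by 520 repeatedly:
  520^845=156  520^846=961  520^847=702  520^848=373  520^849=901
Found 901 at exponent 849.

849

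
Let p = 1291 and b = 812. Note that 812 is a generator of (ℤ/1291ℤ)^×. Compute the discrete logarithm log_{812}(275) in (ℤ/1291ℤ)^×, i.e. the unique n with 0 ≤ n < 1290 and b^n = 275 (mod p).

389

Baby-step giant-step with m = ceil(sqrt(1290)) = 36.
Baby table (812^j mod 1291 for j=0..35):
  0:1  1:812  2:934  3:591  4:931  5:737  6:711  7:255
  8:500  9:626  10:949  11:1152  12:740  13:565  14:475  15:982
  16:837  17:578  18:703  19:214  20:774  21:1062  22:1247  23:420
  24:216  25:1107  26:348  27:1138  28:991  29:399  30:1238  31:858
  32:847  33:952  34:1006  35:960
Giant step factor: 812^(-36) ≡ 291 (mod 1291).
Scan 275·291^i mod 1291 for i = 0, 1, …:
  i=0: 275   i=1: 1274   i=2: 217   i=3: 1179
  i=4: 974   i=5: 705   i=6: 1177   i=7: 392
  i=8: 464   i=9: 760   i=10: 399
Match at i=10, j=29: n = 10·36 + 29 = 389.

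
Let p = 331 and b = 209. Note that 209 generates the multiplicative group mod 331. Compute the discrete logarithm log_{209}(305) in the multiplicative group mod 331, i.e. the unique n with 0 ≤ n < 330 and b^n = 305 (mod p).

311

Baby-step giant-step with m = ceil(sqrt(330)) = 19.
Baby table (209^j mod 331 for j=0..18):
  0:1  1:209  2:320  3:18  4:121  5:133  6:324  7:192
  8:77  9:205  10:146  11:62  12:49  13:311  14:123  15:220
  16:302  17:228  18:319
Giant step factor: 209^(-19) ≡ 305 (mod 331).
Scan 305·305^i mod 331 for i = 0, 1, …:
  i=0: 305   i=1: 14   i=2: 298   i=3: 196
  i=4: 200   i=5: 96   i=6: 152   i=7: 20
  i=8: 142   i=9: 280     …   i=15: 69
  i=16: 192
Match at i=16, j=7: n = 16·19 + 7 = 311.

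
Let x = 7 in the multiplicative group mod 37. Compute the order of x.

The order of 7 must divide p − 1 = 36 = 2^2 · 3^2.
Divisors: 1, 2, 3, 4, 6, 9, 12, 18, 36.
Check each in increasing order: 7^1 ≡ 7;  7^2 ≡ 12;  7^3 ≡ 10;  7^4 ≡ 33;  7^6 ≡ 26;  7^9 ≡ 1.
Smallest exponent giving 1 is 9.

9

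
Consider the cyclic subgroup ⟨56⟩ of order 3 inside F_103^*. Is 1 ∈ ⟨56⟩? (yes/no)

yes

⟨56⟩ has order 3; its elements mod 103 are {1, 46, 56}.
1 is in this set.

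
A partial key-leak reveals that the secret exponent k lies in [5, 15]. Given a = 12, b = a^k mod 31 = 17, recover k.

13

Compute 12^5 mod 31 = 26, then multiply by 12 repeatedly:
  12^5=26  12^6=2  12^7=24  12^8=9  12^9=15
  12^10=25  12^11=21  12^12=4  12^13=17
Found 17 at exponent 13.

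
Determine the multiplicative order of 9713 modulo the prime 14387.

The order of 9713 must divide p − 1 = 14386 = 2 · 7193.
Divisors: 1, 2, 7193, 14386.
Check each in increasing order: 9713^1 ≡ 9713;  9713^2 ≡ 6810;  9713^7193 ≡ 14386;  9713^14386 ≡ 1.
Smallest exponent giving 1 is 14386.

14386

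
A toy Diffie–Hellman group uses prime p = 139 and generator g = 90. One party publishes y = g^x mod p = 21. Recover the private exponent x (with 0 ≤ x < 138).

43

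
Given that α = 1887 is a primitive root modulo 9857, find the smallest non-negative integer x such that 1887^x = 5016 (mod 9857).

8190

Baby-step giant-step with m = ceil(sqrt(9856)) = 100.
Baby table (1887^j mod 9857 for j=0..99):
  0:1  1:1887  2:2392  3:9055  4:4604  5:3731  6:2499  7:3967
  8:4266  9:6630  10:2277  11:8904  12:5520  13:7248  14:5317  15:8610
  16:2734  17:3847  18:4537  19:5443  20:9804  21:8416  22:1365  23:3078
  24:2413  25:9254  26:5551  27:6603  28:613  29:3462  30:7460  31:1224
  32:3150  33:279  34:4052  35:6949  36:2953  37:3106  38:5964  39:7231
  40:2809  41:7374  42:6511  43:4435  44:252  45:2388  46:1507  47:4893
  48:6939  49:3797  50:8757  51:4127  52:619  53:4927  54:2098  55:6269
  56:1203  57:2951  58:9189  59:1180  60:8835  61:3458  62:9769  63:1513
  64:6358  65:1577  66:8842  67:6810  68:6799  69:5756  70:9015  71:7980
  72:6621  73:5008  74:7090  75:2881  76:5240  77:1309  78:5833  79:6459
  80:4881  81:4009  82:4664  83:8524  84:8021  85:5132  86:4510  87:3779
  88:4362  89:499  90:5198  91:911  92:3939  93:715  94:8653  95:5019
  96:8133  97:9479  98:6275  99:2668
Giant step factor: 1887^(-100) ≡ 7682 (mod 9857).
Scan 5016·7682^i mod 9857 for i = 0, 1, …:
  i=0: 5016   i=1: 1899   i=2: 9615   i=3: 3929
  i=4: 444   i=5: 286   i=6: 8798   i=7: 6644
  i=8: 9519   i=9: 5732     …   i=80: 5726
  i=81: 5198
Match at i=81, j=90: x = 81·100 + 90 = 8190.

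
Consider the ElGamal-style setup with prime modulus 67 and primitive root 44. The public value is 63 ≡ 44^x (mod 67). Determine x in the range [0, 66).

59

Baby-step giant-step with m = ceil(sqrt(66)) = 9.
Baby table (44^j mod 67 for j=0..8):
  0:1  1:44  2:60  3:27  4:49  5:12  6:59  7:50
  8:56
Giant step factor: 44^(-9) ≡ 58 (mod 67).
Scan 63·58^i mod 67 for i = 0, 1, …:
  i=0: 63   i=1: 36   i=2: 11   i=3: 35
  i=4: 20   i=5: 21   i=6: 12
Match at i=6, j=5: x = 6·9 + 5 = 59.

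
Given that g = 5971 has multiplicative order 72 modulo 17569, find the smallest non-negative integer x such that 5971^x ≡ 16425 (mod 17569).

22

Baby-step giant-step with m = ceil(sqrt(72)) = 9.
Baby table (5971^j mod 17569 for j=0..8):
  0:1  1:5971  2:5340  3:14974  4:1113  5:4641  6:5098  7:10650
  8:8939
Giant step factor: 5971^(-9) ≡ 3466 (mod 17569).
Scan 16425·3466^i mod 17569 for i = 0, 1, …:
  i=0: 16425   i=1: 5490   i=2: 1113
Match at i=2, j=4: x = 2·9 + 4 = 22.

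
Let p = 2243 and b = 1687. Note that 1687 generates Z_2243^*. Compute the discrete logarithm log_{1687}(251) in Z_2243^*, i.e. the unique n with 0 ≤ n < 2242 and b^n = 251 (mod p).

Baby-step giant-step with m = ceil(sqrt(2242)) = 48.
Baby table (1687^j mod 2243 for j=0..47):
  0:1  1:1687  2:1845  3:1474  4:1394  5:1014  6:1452  7:168
  8:798  9:426  10:902  11:920  12:2127  13:1692  14:1308  15:1727
  16:2035  17:1255  18:2036  19:699  20:1638  21:2173  22:789  23:944
  24:2241  25:1112  26:796  27:1538  28:1698  29:215  30:1582  31:1907
  32:647  33:1391  34:439  35:403  36:232  37:1102  38:1870  39:1032
  40:416  41:1976  42:414  43:845  44:1210  45:140  46:665  47:355
Giant step factor: 1687^(-48) ≡ 561 (mod 2243).
Scan 251·561^i mod 2243 for i = 0, 1, …:
  i=0: 251   i=1: 1745   i=2: 997   i=3: 810
  i=4: 1324   i=5: 331   i=6: 1765   i=7: 1002
  i=8: 1372   i=9: 343     …   i=41: 1664
  i=42: 416
Match at i=42, j=40: n = 42·48 + 40 = 2056.

2056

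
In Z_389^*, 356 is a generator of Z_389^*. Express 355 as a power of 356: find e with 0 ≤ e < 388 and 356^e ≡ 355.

Baby-step giant-step with m = ceil(sqrt(388)) = 20.
Baby table (356^j mod 389 for j=0..19):
  0:1  1:356  2:311  3:240  4:249  5:341  6:28  7:243
  8:150  9:107  10:359  11:212  12:6  13:191  14:310  15:273
  16:327  17:101  18:168  19:291
Giant step factor: 356^(-20) ≡ 169 (mod 389).
Scan 355·169^i mod 389 for i = 0, 1, …:
  i=0: 355   i=1: 89   i=2: 259   i=3: 203
  i=4: 75   i=5: 227   i=6: 241   i=7: 273
Match at i=7, j=15: e = 7·20 + 15 = 155.

155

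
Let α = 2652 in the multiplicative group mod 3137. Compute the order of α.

The order of 2652 must divide p − 1 = 3136 = 2^6 · 7^2.
Divisors: 1, 2, 4, 7, 8, 14, 16, 28, 32, 49, 56, 64, 98, 112, 196, 224, 392, 448, 784, 1568, 3136.
Check each in increasing order: 2652^1 ≡ 2652;  2652^2 ≡ 3087;  2652^4 ≡ 2500;  2652^7 ≡ 2475;  2652^8 ≡ 1096;  2652^14 ≡ 2201;  2652^16 ≡ 2882;  2652^28 ≡ 873;  2652^32 ≡ 2285;  2652^49 ≡ 730;  2652^56 ≡ 2975;  2652^64 ≡ 1257;  2652^98 ≡ 2747;  2652^112 ≡ 1148;  2652^196 ≡ 1524;  2652^224 ≡ 364;  2652^392 ≡ 1196;  2652^448 ≡ 742;  2652^784 ≡ 3081;  2652^1568 ≡ 3136;  2652^3136 ≡ 1.
Smallest exponent giving 1 is 3136.

3136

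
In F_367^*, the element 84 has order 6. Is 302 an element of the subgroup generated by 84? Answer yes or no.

302 ∈ ⟨84⟩ iff 302^6 ≡ 1 (mod 367), since |⟨84⟩| = 6.
302^6 mod 367 = 137.
Since 137 ≠ 1, 302 does not lie in the subgroup.

no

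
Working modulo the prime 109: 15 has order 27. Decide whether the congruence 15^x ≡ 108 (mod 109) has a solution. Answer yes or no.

108 ∈ ⟨15⟩ iff 108^27 ≡ 1 (mod 109), since |⟨15⟩| = 27.
108^27 mod 109 = 108.
Since 108 ≠ 1, 108 does not lie in the subgroup.

no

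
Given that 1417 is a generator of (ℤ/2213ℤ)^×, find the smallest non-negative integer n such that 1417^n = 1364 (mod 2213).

Baby-step giant-step with m = ceil(sqrt(2212)) = 48.
Baby table (1417^j mod 2213 for j=0..47):
  0:1  1:1417  2:698  3:2068  4:344  5:588  6:1108  7:1019
  8:1047  9:889  10:516  11:882  12:1662  13:422  14:464  15:227
  16:774  17:1323  18:280  19:633  20:696  21:1447  22:1161  23:878
  24:420  25:2056  26:1044  27:1064  28:635  29:1317  30:630  31:871
  32:1566  33:1596  34:2059  35:869  36:945  37:200  38:136  39:181
  40:1982  41:197  42:311  43:300  44:204  45:1378  46:760  47:1402
Giant step factor: 1417^(-48) ≡ 1926 (mod 2213).
Scan 1364·1926^i mod 2213 for i = 0, 1, …:
  i=0: 1364   i=1: 233   i=2: 1732   i=3: 841
  i=4: 2063   i=5: 1003   i=6: 2042   i=7: 391
  i=8: 646   i=9: 490     …   i=43: 792
  i=44: 635
Match at i=44, j=28: n = 44·48 + 28 = 2140.

2140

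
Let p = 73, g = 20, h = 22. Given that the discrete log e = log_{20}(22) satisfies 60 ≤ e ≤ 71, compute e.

63

Compute 20^60 mod 73 = 9, then multiply by 20 repeatedly:
  20^60=9  20^61=34  20^62=23  20^63=22
Found 22 at exponent 63.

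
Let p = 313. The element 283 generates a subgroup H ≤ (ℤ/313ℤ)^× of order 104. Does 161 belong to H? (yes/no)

161 ∈ ⟨283⟩ iff 161^104 ≡ 1 (mod 313), since |⟨283⟩| = 104.
161^104 mod 313 = 1.
Since 1 = 1, 161 lies in the subgroup.

yes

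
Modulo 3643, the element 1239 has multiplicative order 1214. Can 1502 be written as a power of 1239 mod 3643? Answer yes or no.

1502 ∈ ⟨1239⟩ iff 1502^1214 ≡ 1 (mod 3643), since |⟨1239⟩| = 1214.
1502^1214 mod 3643 = 3220.
Since 3220 ≠ 1, 1502 does not lie in the subgroup.

no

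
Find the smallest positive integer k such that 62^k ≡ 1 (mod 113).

The order of 62 must divide p − 1 = 112 = 2^4 · 7.
Divisors: 1, 2, 4, 7, 8, 14, 16, 28, 56, 112.
Check each in increasing order: 62^1 ≡ 62;  62^2 ≡ 2;  62^4 ≡ 4;  62^7 ≡ 44;  62^8 ≡ 16;  62^14 ≡ 15;  62^16 ≡ 30;  62^28 ≡ 112;  62^56 ≡ 1.
Smallest exponent giving 1 is 56.

56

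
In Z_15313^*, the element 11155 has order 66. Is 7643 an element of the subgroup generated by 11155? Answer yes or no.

no

7643 ∈ ⟨11155⟩ iff 7643^66 ≡ 1 (mod 15313), since |⟨11155⟩| = 66.
7643^66 mod 15313 = 14935.
Since 14935 ≠ 1, 7643 does not lie in the subgroup.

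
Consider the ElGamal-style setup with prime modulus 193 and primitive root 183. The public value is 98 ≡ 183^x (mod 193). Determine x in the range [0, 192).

Baby-step giant-step with m = ceil(sqrt(192)) = 14.
Baby table (183^j mod 193 for j=0..13):
  0:1  1:183  2:100  3:158  4:157  5:167  6:67  7:102
  8:138  9:164  10:97  11:188  12:50  13:79
Giant step factor: 183^(-14) ≡ 75 (mod 193).
Scan 98·75^i mod 193 for i = 0, 1, …:
  i=0: 98   i=1: 16   i=2: 42   i=3: 62
  i=4: 18   i=5: 192   i=6: 118   i=7: 165
  i=8: 23   i=9: 181   i=10: 65   i=11: 50
Match at i=11, j=12: x = 11·14 + 12 = 166.

166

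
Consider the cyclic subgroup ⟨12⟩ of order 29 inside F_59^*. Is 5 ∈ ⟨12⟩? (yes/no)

yes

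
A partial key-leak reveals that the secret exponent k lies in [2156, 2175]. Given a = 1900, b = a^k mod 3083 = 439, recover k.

2173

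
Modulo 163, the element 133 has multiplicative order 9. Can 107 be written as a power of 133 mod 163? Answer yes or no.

⟨133⟩ has order 9; its elements mod 163 are {1, 38, 40, 53, 58, 85, 104, 133, 140}.
107 is not in this set.

no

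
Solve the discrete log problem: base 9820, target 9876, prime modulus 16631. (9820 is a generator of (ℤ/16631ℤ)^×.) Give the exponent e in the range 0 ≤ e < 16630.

7372

Baby-step giant-step with m = ceil(sqrt(16630)) = 129.
Baby table (9820^j mod 16631 for j=0..128):
  0:1  1:9820  2:5862  3:4949  4:3398  5:6574  6:11769  7:2761
  8:4490  9:3019  10:10138  11:1994  12:6393  13:13866  14:6123  15:6795
  16:3328  17:1045  18:573  19:5582  20:16095  21:8507  22:1227  23:8296
  24:8082  25:2108  26:11596  27:263  28:4855  29:11654  30:4369  31:12231
  32:15969  33:1881  34:11010  35:69  36:12340  37:5334  38:8861  39:1628
  40:4569  41:13773  42:7568  43:10452  44:8739  45:1020  46:4538  47:8711
  48:8787  49:6712  50:3187  51:13429  52:5581  53:6275  54:2645  55:12909
  56:4898  57:1508  58:6970  59:8835  60:12404  61:1836  62:1516  63:2375
  64:5838  65:2103  66:12389  67:4215  68:13372  69:11295  70:4761  71:3279
  72:2164  73:12693  74:12546  75:15903  76:2370  77:6631  78:6055  79:4275
  80:3856  81:13764  82:2343  83:7587  84:14091  85:3700  86:11896  87:2576
  88:569  89:16195  90:9278  91:5342  92:4266  93:15262  94:10899  95:7695
  96:10267  97:4818  98:14196  99:3678  100:12059  101:6660  102:8108  103:7963
  104:14329  105:12520  106:10048  107:16268  108:11005  109:862  110:16292  111:13851
  112:8502  113:2020  114:12248  115:16599  116:1749  117:11988  118:7942  119:7681
  120:5835  121:5905  122:11434  123:5999  124:3178  125:8204  126:2716  127:11627
  128:5325
Giant step factor: 9820^(-129) ≡ 12025 (mod 16631).
Scan 9876·12025^i mod 16631 for i = 0, 1, …:
  i=0: 9876   i=1: 13560   i=2: 8676   i=3: 2637
  i=4: 11239   i=5: 5469   i=6: 5751   i=7: 4077
  i=8: 14368   i=9: 12372     …   i=56: 6332
  i=57: 5582
Match at i=57, j=19: e = 57·129 + 19 = 7372.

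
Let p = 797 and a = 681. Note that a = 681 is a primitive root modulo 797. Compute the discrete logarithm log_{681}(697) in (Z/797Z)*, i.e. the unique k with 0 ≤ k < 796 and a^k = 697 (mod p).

Baby-step giant-step with m = ceil(sqrt(796)) = 29.
Baby table (681^j mod 797 for j=0..28):
  0:1  1:681  2:704  3:427  4:679  5:139  6:613  7:622
  8:375  9:335  10:193  11:725  12:382  13:320  14:339  15:526
  16:353  17:496  18:645  19:98  20:587  21:450  22:402  23:391
  24:73  25:299  26:384  27:88  28:153
Giant step factor: 681^(-29) ≡ 108 (mod 797).
Scan 697·108^i mod 797 for i = 0, 1, …:
  i=0: 697   i=1: 358   i=2: 408   i=3: 229
  i=4: 25   i=5: 309   i=6: 695   i=7: 142
  i=8: 193
Match at i=8, j=10: k = 8·29 + 10 = 242.

242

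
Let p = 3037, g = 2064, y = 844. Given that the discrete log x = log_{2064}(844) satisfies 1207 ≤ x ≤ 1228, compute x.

1224

Compute 2064^1207 mod 3037 = 619, then multiply by 2064 repeatedly:
  2064^1207=619  2064^1208=2076  2064^1209=2694  2064^1210=2706  2064^1211=141
  2064^1212=2509  2064^1213=491  2064^1214=2103  2064^1215=719  2064^1216=1960
  2064^1217=156  2064^1218=62  2064^1219=414  2064^1220=1099  2064^1221=2734
  2064^1222=230  2064^1223=948  2064^1224=844
Found 844 at exponent 1224.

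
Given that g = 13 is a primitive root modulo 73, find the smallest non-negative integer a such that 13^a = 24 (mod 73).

Baby-step giant-step with m = ceil(sqrt(72)) = 9.
Baby table (13^j mod 73 for j=0..8):
  0:1  1:13  2:23  3:7  4:18  5:15  6:49  7:53
  8:32
Giant step factor: 13^(-9) ≡ 63 (mod 73).
Scan 24·63^i mod 73 for i = 0, 1, …:
  i=0: 24   i=1: 52   i=2: 64   i=3: 17
  i=4: 49
Match at i=4, j=6: a = 4·9 + 6 = 42.

42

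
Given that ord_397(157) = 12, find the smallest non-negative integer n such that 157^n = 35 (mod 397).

Successive powers of 157 modulo 397:
  157^0=1  157^1=157  157^2=35
So 157^2 ≡ 35 (mod 397), giving n = 2.

2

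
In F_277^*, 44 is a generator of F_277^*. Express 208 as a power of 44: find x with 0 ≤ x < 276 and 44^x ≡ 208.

Baby-step giant-step with m = ceil(sqrt(276)) = 17.
Baby table (44^j mod 277 for j=0..16):
  0:1  1:44  2:274  3:145  4:9  5:119  6:250  7:197
  8:81  9:240  10:34  11:111  12:175  13:221  14:29  15:168
  16:190
Giant step factor: 44^(-17) ≡ 205 (mod 277).
Scan 208·205^i mod 277 for i = 0, 1, …:
  i=0: 208   i=1: 259   i=2: 188   i=3: 37
  i=4: 106   i=5: 124   i=6: 213   i=7: 176
  i=8: 70   i=9: 223   i=10: 10   i=11: 111
Match at i=11, j=11: x = 11·17 + 11 = 198.

198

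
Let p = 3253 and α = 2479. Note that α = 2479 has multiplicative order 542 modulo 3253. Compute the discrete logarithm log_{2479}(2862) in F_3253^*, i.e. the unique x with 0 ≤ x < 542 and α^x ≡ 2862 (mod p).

Successive powers of 2479 modulo 3253:
  2479^0=1  2479^1=2479  2479^2=524  2479^3=1049  2479^4=1324  2479^5=3172
  2479^6=887  2479^7=3098  2479^8=2862
So 2479^8 ≡ 2862 (mod 3253), giving x = 8.

8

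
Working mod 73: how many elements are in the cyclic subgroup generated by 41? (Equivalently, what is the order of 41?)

The order of 41 must divide p − 1 = 72 = 2^3 · 3^2.
Divisors: 1, 2, 3, 4, 6, 8, 9, 12, 18, 24, 36, 72.
Check each in increasing order: 41^1 ≡ 41;  41^2 ≡ 2;  41^3 ≡ 9;  41^4 ≡ 4;  41^6 ≡ 8;  41^8 ≡ 16;  41^9 ≡ 72;  41^12 ≡ 64;  41^18 ≡ 1.
Smallest exponent giving 1 is 18.

18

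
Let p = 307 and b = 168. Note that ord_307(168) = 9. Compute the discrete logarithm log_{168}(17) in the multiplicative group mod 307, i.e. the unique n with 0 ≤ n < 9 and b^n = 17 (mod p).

3

Successive powers of 168 modulo 307:
  168^0=1  168^1=168  168^2=287  168^3=17
So 168^3 ≡ 17 (mod 307), giving n = 3.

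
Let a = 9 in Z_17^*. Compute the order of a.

The order of 9 must divide p − 1 = 16 = 2^4.
Divisors: 1, 2, 4, 8, 16.
Check each in increasing order: 9^1 ≡ 9;  9^2 ≡ 13;  9^4 ≡ 16;  9^8 ≡ 1.
Smallest exponent giving 1 is 8.

8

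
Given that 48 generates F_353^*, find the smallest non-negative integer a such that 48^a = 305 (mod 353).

Baby-step giant-step with m = ceil(sqrt(352)) = 19.
Baby table (48^j mod 353 for j=0..18):
  0:1  1:48  2:186  3:103  4:2  5:96  6:19  7:206
  8:4  9:192  10:38  11:59  12:8  13:31  14:76  15:118
  16:16  17:62  18:152
Giant step factor: 48^(-19) ≡ 178 (mod 353).
Scan 305·178^i mod 353 for i = 0, 1, …:
  i=0: 305   i=1: 281   i=2: 245   i=3: 191
  i=4: 110   i=5: 165   i=6: 71   i=7: 283
  i=8: 248   i=9: 19
Match at i=9, j=6: a = 9·19 + 6 = 177.

177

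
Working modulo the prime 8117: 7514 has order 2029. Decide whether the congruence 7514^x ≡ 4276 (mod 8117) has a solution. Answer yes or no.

yes

4276 ∈ ⟨7514⟩ iff 4276^2029 ≡ 1 (mod 8117), since |⟨7514⟩| = 2029.
4276^2029 mod 8117 = 1.
Since 1 = 1, 4276 lies in the subgroup.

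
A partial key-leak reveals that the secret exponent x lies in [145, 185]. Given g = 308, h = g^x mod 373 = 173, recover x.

Compute 308^145 mod 373 = 5, then multiply by 308 repeatedly:
  308^145=5  308^146=48  308^147=237  308^148=261  308^149=193
  308^150=137  308^151=47  308^152=302  308^153=139  308^154=290
  308^155=173
Found 173 at exponent 155.

155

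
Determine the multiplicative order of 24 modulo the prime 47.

23

The order of 24 must divide p − 1 = 46 = 2 · 23.
Divisors: 1, 2, 23, 46.
Check each in increasing order: 24^1 ≡ 24;  24^2 ≡ 12;  24^23 ≡ 1.
Smallest exponent giving 1 is 23.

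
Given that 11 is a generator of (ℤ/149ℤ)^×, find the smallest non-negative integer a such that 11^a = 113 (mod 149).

134

Baby-step giant-step with m = ceil(sqrt(148)) = 13.
Baby table (11^j mod 149 for j=0..12):
  0:1  1:11  2:121  3:139  4:39  5:131  6:100  7:57
  8:31  9:43  10:26  11:137  12:17
Giant step factor: 11^(-13) ≡ 51 (mod 149).
Scan 113·51^i mod 149 for i = 0, 1, …:
  i=0: 113   i=1: 101   i=2: 85   i=3: 14
  i=4: 118   i=5: 58   i=6: 127   i=7: 70
  i=8: 143   i=9: 141   i=10: 39
Match at i=10, j=4: a = 10·13 + 4 = 134.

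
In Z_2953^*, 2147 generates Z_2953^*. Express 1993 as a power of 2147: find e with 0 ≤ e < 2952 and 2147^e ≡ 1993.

2621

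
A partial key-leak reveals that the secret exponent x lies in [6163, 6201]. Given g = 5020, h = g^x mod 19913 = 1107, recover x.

6172

Compute 5020^6163 mod 19913 = 10740, then multiply by 5020 repeatedly:
  5020^6163=10740  5020^6164=10309  5020^6165=17206  5020^6166=11439  5020^6167=14601
  5020^6168=17180  5020^6169=397  5020^6170=1640  5020^6171=8731  5020^6172=1107
Found 1107 at exponent 6172.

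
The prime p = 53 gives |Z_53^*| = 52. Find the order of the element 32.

52

The order of 32 must divide p − 1 = 52 = 2^2 · 13.
Divisors: 1, 2, 4, 13, 26, 52.
Check each in increasing order: 32^1 ≡ 32;  32^2 ≡ 17;  32^4 ≡ 24;  32^13 ≡ 30;  32^26 ≡ 52;  32^52 ≡ 1.
Smallest exponent giving 1 is 52.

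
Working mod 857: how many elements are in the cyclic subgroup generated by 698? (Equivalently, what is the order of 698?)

856

The order of 698 must divide p − 1 = 856 = 2^3 · 107.
Divisors: 1, 2, 4, 8, 107, 214, 428, 856.
Check each in increasing order: 698^1 ≡ 698;  698^2 ≡ 428;  698^4 ≡ 643;  698^8 ≡ 375;  698^107 ≡ 506;  698^214 ≡ 650;  698^428 ≡ 856;  698^856 ≡ 1.
Smallest exponent giving 1 is 856.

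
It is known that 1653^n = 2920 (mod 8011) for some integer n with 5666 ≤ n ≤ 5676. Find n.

Compute 1653^5666 mod 8011 = 4639, then multiply by 1653 repeatedly:
  1653^5666=4639  1653^5667=1740  1653^5668=271  1653^5669=7358  1653^5670=2076
  1653^5671=2920
Found 2920 at exponent 5671.

5671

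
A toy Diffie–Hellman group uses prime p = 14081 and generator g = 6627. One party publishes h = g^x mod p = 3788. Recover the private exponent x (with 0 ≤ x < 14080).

Baby-step giant-step with m = ceil(sqrt(14080)) = 119.
Baby table (6627^j mod 14081 for j=0..118):
  0:1  1:6627  2:12571  3:4821  4:13059  5:167  6:8391  7:1288
  8:2490  9:12379  10:13808  11:7278  12:3881  13:7481  14:11467  15:10733
  16:4460  17:401  18:10199  19:14054  20:4124  21:12608  22:10643  23:13513
  24:9572  25:12820  26:7467  27:3175  28:3711  29:7371  30:628  31:7861
  32:9228  33:173  34:5910  35:6309  36:3254  37:6247  38:729  39:1300
  40:11609  41:8340  42:1255  43:9095  44:5885  45:9606  46:12842  47:12451
  48:12198  49:11206  50:13049  51:4302  52:9410  53:9402  54:12710  55:10709
  56:303  57:8479  58:7143  59:10420  60:116  61:8358  62:7893  63:10077
  64:8177  65:5291  66:1767  67:8598  68:7220  69:13783  70:10575  71:13469
  72:13685  73:8855  74:6558  75:5900  76:10444  77:4273  78:280  79:10949
  80:13711  81:12185  82:9541  83:4517  84:12034  85:8615  86:7231  87:2194
  88:8046  89:10176  90:2443  91:10692  92:292  93:5987  94:9672  95:13713
  96:11358  97:6521  98:78  99:9990  100:8949  101:9932  102:4770  103:13026
  104:6772  105:1897  106:11167  107:8054  108:6868  109:4444  110:7017  111:6197
  112:7323  113:6395  114:9936  115:3116  116:6986  117:11975  118:11890
Giant step factor: 6627^(-119) ≡ 8821 (mod 14081).
Scan 3788·8821^i mod 14081 for i = 0, 1, …:
  i=0: 3788   i=1: 13816   i=2: 13962   i=3: 6376
  i=4: 3182   i=5: 4989   i=6: 4844   i=7: 7170
  i=8: 8799   i=9: 1507     …   i=90: 721
  i=91: 9410
Match at i=91, j=52: x = 91·119 + 52 = 10881.

10881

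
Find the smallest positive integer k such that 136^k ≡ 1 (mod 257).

32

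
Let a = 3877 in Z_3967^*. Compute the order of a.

1983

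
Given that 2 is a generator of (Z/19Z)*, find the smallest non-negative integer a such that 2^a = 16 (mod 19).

Successive powers of 2 modulo 19:
  2^0=1  2^1=2  2^2=4  2^3=8  2^4=16
So 2^4 ≡ 16 (mod 19), giving a = 4.

4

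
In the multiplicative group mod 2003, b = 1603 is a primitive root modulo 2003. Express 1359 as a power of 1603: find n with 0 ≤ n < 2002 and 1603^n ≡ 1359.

401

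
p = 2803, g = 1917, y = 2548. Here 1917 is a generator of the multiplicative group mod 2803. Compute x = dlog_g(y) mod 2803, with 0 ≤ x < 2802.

1491

Baby-step giant-step with m = ceil(sqrt(2802)) = 53.
Baby table (1917^j mod 2803 for j=0..52):
  0:1  1:1917  2:156  3:1934  4:1912  5:1783  6:1154  7:651
  8:632  9:648  10:487  11:180  12:291  13:50  14:548  15:2194
  16:1398  17:298  18:2257  19:1640  20:1717  21:767  22:1567  23:1926
  24:591  25:535  26:2500  27:2173  28:383  29:2628  30:885  31:730
  32:713  33:1760  34:1911  35:2669  36:998  37:1520  38:1523  39:1668
  40:2136  41:2332  42:2462  43:2205  44:61  45:2014  46:1107  47:248
  48:1709  49:2249  50:319  51:469  52:2113
Giant step factor: 1917^(-53) ≡ 2754 (mod 2803).
Scan 2548·2754^i mod 2803 for i = 0, 1, …:
  i=0: 2548   i=1: 1283   i=2: 1602   i=3: 2789
  i=4: 686   i=5: 22   i=6: 1725   i=7: 2368
  i=8: 1694   i=9: 1084     …   i=27: 1188
  i=28: 651
Match at i=28, j=7: x = 28·53 + 7 = 1491.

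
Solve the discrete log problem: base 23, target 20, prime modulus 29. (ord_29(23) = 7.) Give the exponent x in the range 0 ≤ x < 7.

4

Successive powers of 23 modulo 29:
  23^0=1  23^1=23  23^2=7  23^3=16  23^4=20
So 23^4 ≡ 20 (mod 29), giving x = 4.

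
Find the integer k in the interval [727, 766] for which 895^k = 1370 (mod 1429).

735

Compute 895^727 mod 1429 = 1135, then multiply by 895 repeatedly:
  895^727=1135  895^728=1235  895^729=708  895^730=613  895^731=1328
  895^732=1061  895^733=739  895^734=1207  895^735=1370
Found 1370 at exponent 735.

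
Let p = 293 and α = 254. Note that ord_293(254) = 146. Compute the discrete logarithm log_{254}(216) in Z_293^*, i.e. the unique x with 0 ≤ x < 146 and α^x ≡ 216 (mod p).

Baby-step giant-step with m = ceil(sqrt(146)) = 13.
Baby table (254^j mod 293 for j=0..12):
  0:1  1:254  2:56  3:160  4:206  5:170  6:109  7:144
  8:244  9:153  10:186  11:71  12:161
Giant step factor: 254^(-13) ≡ 193 (mod 293).
Scan 216·193^i mod 293 for i = 0, 1, …:
  i=0: 216   i=1: 82   i=2: 4   i=3: 186
Match at i=3, j=10: x = 3·13 + 10 = 49.

49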